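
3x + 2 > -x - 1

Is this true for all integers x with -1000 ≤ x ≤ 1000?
The claim fails at x = -1:
x = -1: LHS = 3·(-1) + 2 = -1, RHS = -(-1) - 1 = 0; -1 > 0 — FAILS

Because a single integer refutes it, the statement is false.

Answer: False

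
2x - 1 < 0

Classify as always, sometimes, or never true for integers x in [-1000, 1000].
Holds at x = 0: LHS = 2·0 - 1 = -1; -1 < 0 — holds
Fails at x = 1: LHS = 2·1 - 1 = 1; 1 < 0 — FAILS
It is satisfied by some integers in the range but not all.

Answer: Sometimes true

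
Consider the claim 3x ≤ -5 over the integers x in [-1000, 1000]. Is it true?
The claim fails at x = 0:
x = 0: LHS = 3·0 = 0; 0 ≤ -5 — FAILS

Because a single integer refutes it, the statement is false.

Answer: False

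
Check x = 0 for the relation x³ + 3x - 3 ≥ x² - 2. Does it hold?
x = 0: LHS = 0³ + 3·0 - 3 = -3, RHS = 0² - 2 = -2; -3 ≥ -2 — FAILS

The relation fails at x = 0, so x = 0 is a counterexample.

Answer: No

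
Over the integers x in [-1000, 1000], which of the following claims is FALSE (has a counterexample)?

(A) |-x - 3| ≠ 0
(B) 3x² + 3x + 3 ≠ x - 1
(A) x = -3: LHS = |-(-3) - 3| = |0| = 0; 0 ≠ 0 — FAILS

(B) Over all integers in [-1000, 1000], LHS − RHS is always positive; it is smallest at x = 0, where it equals 4:
x = 0: LHS = 3·0² + 3·0 + 3 = 3, RHS = 0 - 1 = -1; 3 ≠ -1 — holds
At the ends of the range:
x = -1000: LHS = 3·(-1000)² + 3·(-1000) + 3 = 2997003, RHS = (-1000) - 1 = -1001; 2997003 ≠ -1001 — holds
x = 1000: LHS = 3·1000² + 3·1000 + 3 = 3003003, RHS = 1000 - 1 = 999; 3003003 ≠ 999 — holds
Hence LHS − RHS is never 0, i.e. the two sides are never equal, so the relation holds for every integer in [-1000, 1000].

Only (A) has a counterexample.

Answer: A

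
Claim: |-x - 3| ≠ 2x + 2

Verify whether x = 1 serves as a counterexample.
Substitute x = 1 into the relation:
x = 1: LHS = |-1 - 3| = |-4| = 4, RHS = 2·1 + 2 = 4; 4 ≠ 4 — FAILS

Since the claim fails at x = 1, this value is a counterexample.

Answer: Yes, x = 1 is a counterexample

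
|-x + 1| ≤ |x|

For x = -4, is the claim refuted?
Substitute x = -4 into the relation:
x = -4: LHS = |-(-4) + 1| = |5| = 5, RHS = |-4| = 4; 5 ≤ 4 — FAILS

Since the claim fails at x = -4, this value is a counterexample.

Answer: Yes, x = -4 is a counterexample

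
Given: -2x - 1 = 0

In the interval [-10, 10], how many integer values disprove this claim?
Counterexamples in [-10, 10]: {-10, -9, -8, -7, -6, -5, -4, -3, -2, -1, 0, 1, 2, 3, 4, 5, 6, 7, 8, 9, 10}.

Counting them gives 21 values.

Answer: 21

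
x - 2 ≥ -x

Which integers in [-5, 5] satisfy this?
Holds for: {1, 2, 3, 4, 5}
Fails for: {-5, -4, -3, -2, -1, 0}

Answer: {1, 2, 3, 4, 5}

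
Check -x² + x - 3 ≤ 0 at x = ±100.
x = 100: LHS = -100² + 100 - 3 = -9903; -9903 ≤ 0 — holds
x = -100: LHS = -(-100)² + (-100) - 3 = -10103; -10103 ≤ 0 — holds

Answer: Yes, holds for both x = 100 and x = -100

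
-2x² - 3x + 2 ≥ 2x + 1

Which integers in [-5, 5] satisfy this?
Holds for: {-2, -1, 0}
Fails for: {-5, -4, -3, 1, 2, 3, 4, 5}

Answer: {-2, -1, 0}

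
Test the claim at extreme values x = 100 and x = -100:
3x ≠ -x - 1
x = 100: LHS = 3·100 = 300, RHS = -100 - 1 = -101; 300 ≠ -101 — holds
x = -100: LHS = 3·(-100) = -300, RHS = -(-100) - 1 = 99; -300 ≠ 99 — holds

Answer: Yes, holds for both x = 100 and x = -100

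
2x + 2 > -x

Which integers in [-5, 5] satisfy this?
Holds for: {0, 1, 2, 3, 4, 5}
Fails for: {-5, -4, -3, -2, -1}

Answer: {0, 1, 2, 3, 4, 5}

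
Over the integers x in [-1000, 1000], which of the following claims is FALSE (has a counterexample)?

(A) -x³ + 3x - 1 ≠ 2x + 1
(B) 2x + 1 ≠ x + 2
(A) Track d = LHS − RHS over the integers in [-1000, 1000]. Equality would need d = 0, but d changes sign only between consecutive integers, jumping over 0:
x = -2: LHS = -(-2)³ + 3·(-2) - 1 = 1, RHS = 2·(-2) + 1 = -3; 1 ≠ -3 — holds  (d = 4)
x = -1: LHS = -(-1)³ + 3·(-1) - 1 = -3, RHS = 2·(-1) + 1 = -1; -3 ≠ -1 — holds  (d = -2)
Away from these crossings d keeps a constant sign, and checking every integer in [-1000, 1000] confirms d ≠ 0 throughout. Hence the two sides are never equal, so the relation holds for every integer in [-1000, 1000].

(B) x = 1: LHS = 2·1 + 1 = 3, RHS = 1 + 2 = 3; 3 ≠ 3 — FAILS

Only (B) has a counterexample.

Answer: B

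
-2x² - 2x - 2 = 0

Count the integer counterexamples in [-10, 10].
Counterexamples in [-10, 10]: {-10, -9, -8, -7, -6, -5, -4, -3, -2, -1, 0, 1, 2, 3, 4, 5, 6, 7, 8, 9, 10}.

Counting them gives 21 values.

Answer: 21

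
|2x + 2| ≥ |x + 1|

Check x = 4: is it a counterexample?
Substitute x = 4 into the relation:
x = 4: LHS = |2·4 + 2| = |10| = 10, RHS = |4 + 1| = |5| = 5; 10 ≥ 5 — holds

The relation holds at x = 4, so it is not a counterexample.

Answer: No, x = 4 is not a counterexample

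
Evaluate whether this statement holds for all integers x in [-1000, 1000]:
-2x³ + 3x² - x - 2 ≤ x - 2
The claim fails at x = -1:
x = -1: LHS = -2·(-1)³ + 3·(-1)² - (-1) - 2 = 4, RHS = (-1) - 2 = -3; 4 ≤ -3 — FAILS

Because a single integer refutes it, the statement is false.

Answer: False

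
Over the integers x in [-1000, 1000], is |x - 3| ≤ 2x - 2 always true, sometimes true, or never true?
Holds at x = 2: LHS = |2 - 3| = |-1| = 1, RHS = 2·2 - 2 = 2; 1 ≤ 2 — holds
Fails at x = 0: LHS = |0 - 3| = |-3| = 3, RHS = 2·0 - 2 = -2; 3 ≤ -2 — FAILS
It is satisfied by some integers in the range but not all.

Answer: Sometimes true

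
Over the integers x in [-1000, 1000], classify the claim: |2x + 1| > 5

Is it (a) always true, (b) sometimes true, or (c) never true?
Holds at x = 3: LHS = |2·3 + 1| = |7| = 7; 7 > 5 — holds
Fails at x = 0: LHS = |2·0 + 1| = |1| = 1; 1 > 5 — FAILS
It is satisfied by some integers in the range but not all.

Answer: Sometimes true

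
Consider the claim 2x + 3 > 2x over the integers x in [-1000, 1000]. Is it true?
Over all integers in [-1000, 1000], LHS − RHS is smallest at x = 0, where it equals 3:
x = 0: LHS = 2·0 + 3 = 3, RHS = 2·0 = 0; 3 > 0 — holds
At the ends of the range:
x = -1000: LHS = 2·(-1000) + 3 = -1997, RHS = 2·(-1000) = -2000; -1997 > -2000 — holds
x = 1000: LHS = 2·1000 + 3 = 2003, RHS = 2·1000 = 2000; 2003 > 2000 — holds
Hence LHS − RHS is never zero or negative, i.e. LHS > RHS throughout, so the relation holds for every integer in [-1000, 1000].

No counterexample exists.

Answer: True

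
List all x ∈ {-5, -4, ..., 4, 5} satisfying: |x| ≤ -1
An absolute value is never negative, so the left side is ≥ 0 for every x, while the right side is -1. Tightest case in [-5, 5] is x = 0:
x = 0: LHS = |0| = 0; 0 ≤ -1 — FAILS
Hence LHS − RHS is never zero or negative, i.e. LHS > RHS throughout, so the claimed relation (≤) fails for every integer in [-5, 5].

Answer: None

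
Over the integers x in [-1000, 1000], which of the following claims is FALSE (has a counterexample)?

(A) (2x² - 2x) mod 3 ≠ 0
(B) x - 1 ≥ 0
(A) x = 0: LHS = (2·0² - 2·0) mod 3 = 0 mod 3 = 0; 0 ≠ 0 — FAILS
(B) x = 0: LHS = 0 - 1 = -1; -1 ≥ 0 — FAILS

Answer: Both A and B are false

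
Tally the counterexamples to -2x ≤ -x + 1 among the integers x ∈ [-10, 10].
Counterexamples in [-10, 10]: {-10, -9, -8, -7, -6, -5, -4, -3, -2}.

Counting them gives 9 values.

Answer: 9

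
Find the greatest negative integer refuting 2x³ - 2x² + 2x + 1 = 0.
Testing negative integers from -1 downward:
x = -1: LHS = 2·(-1)³ - 2·(-1)² + 2·(-1) + 1 = -5; -5 = 0 — FAILS  ← closest negative counterexample to 0

Answer: x = -1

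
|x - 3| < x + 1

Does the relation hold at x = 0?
x = 0: LHS = |0 - 3| = |-3| = 3, RHS = 0 + 1 = 1; 3 < 1 — FAILS

The relation fails at x = 0, so x = 0 is a counterexample.

Answer: No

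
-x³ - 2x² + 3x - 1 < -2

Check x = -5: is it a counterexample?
Substitute x = -5 into the relation:
x = -5: LHS = -(-5)³ - 2·(-5)² + 3·(-5) - 1 = 59; 59 < -2 — FAILS

Since the claim fails at x = -5, this value is a counterexample.

Answer: Yes, x = -5 is a counterexample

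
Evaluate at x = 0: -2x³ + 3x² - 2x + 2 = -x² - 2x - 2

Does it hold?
x = 0: LHS = -2·0³ + 3·0² - 2·0 + 2 = 2, RHS = -0² - 2·0 - 2 = -2; 2 = -2 — FAILS

The relation fails at x = 0, so x = 0 is a counterexample.

Answer: No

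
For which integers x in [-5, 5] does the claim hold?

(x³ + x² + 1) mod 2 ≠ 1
For a polynomial with integer coefficients, its value mod 2 depends only on x mod 2, so it suffices to check one representative of each residue class, x = 0, 1:
x = 0: LHS = (0³ + 0² + 1) mod 2 = 1 mod 2 = 1; 1 ≠ 1 — FAILS
x = 1: LHS = (1³ + 1² + 1) mod 2 = 3 mod 2 = 1; 1 ≠ 1 — FAILS
The relation fails in every residue class, so the claimed relation (≠) fails for every integer in [-5, 5].

Answer: None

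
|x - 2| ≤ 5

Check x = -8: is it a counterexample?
Substitute x = -8 into the relation:
x = -8: LHS = |(-8) - 2| = |-10| = 10; 10 ≤ 5 — FAILS

Since the claim fails at x = -8, this value is a counterexample.

Answer: Yes, x = -8 is a counterexample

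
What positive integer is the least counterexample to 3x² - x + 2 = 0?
Testing positive integers:
x = 1: LHS = 3·1² - 1 + 2 = 4; 4 = 0 — FAILS  ← smallest positive counterexample

Answer: x = 1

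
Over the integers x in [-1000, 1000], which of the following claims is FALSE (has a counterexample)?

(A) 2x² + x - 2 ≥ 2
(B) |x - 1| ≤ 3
(A) x = 0: LHS = 2·0² + 0 - 2 = -2; -2 ≥ 2 — FAILS
(B) x = -3: LHS = |(-3) - 1| = |-4| = 4; 4 ≤ 3 — FAILS

Answer: Both A and B are false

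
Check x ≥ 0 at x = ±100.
x = 100: 100 ≥ 0 — holds
x = -100: -100 ≥ 0 — FAILS

Answer: Partially: holds for x = 100, fails for x = -100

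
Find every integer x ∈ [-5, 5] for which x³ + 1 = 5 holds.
Track d = LHS − RHS over the integers in [-5, 5]. Equality would need d = 0, but d changes sign only between consecutive integers, jumping over 0:
x = 1: LHS = 1³ + 1 = 2; 2 = 5 — FAILS  (d = -3)
x = 2: LHS = 2³ + 1 = 9; 9 = 5 — FAILS  (d = 4)
Away from these crossings d keeps a constant sign, and checking every integer in [-5, 5] confirms d ≠ 0 throughout. Hence the two sides are never equal, so the claimed relation (=) fails for every integer in [-5, 5].

Answer: None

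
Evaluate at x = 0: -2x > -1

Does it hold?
x = 0: LHS = -2·0 = 0; 0 > -1 — holds

The relation is satisfied at x = 0.

Answer: Yes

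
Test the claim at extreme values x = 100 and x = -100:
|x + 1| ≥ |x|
x = 100: LHS = |100 + 1| = |101| = 101, RHS = |100| = 100; 101 ≥ 100 — holds
x = -100: LHS = |(-100) + 1| = |-99| = 99, RHS = |-100| = 100; 99 ≥ 100 — FAILS

Answer: Partially: holds for x = 100, fails for x = -100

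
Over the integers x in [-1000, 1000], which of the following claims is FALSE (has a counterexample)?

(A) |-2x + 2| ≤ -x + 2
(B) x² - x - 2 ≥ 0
(A) x = -1: LHS = |-2·(-1) + 2| = |4| = 4, RHS = -(-1) + 2 = 3; 4 ≤ 3 — FAILS
(B) x = 0: LHS = 0² - 0 - 2 = -2; -2 ≥ 0 — FAILS

Answer: Both A and B are false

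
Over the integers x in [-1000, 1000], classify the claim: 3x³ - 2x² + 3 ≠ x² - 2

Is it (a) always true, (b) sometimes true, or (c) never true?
Track d = LHS − RHS over the integers in [-1000, 1000]. Equality would need d = 0, but d changes sign only between consecutive integers, jumping over 0:
x = -1: LHS = 3·(-1)³ - 2·(-1)² + 3 = -2, RHS = (-1)² - 2 = -1; -2 ≠ -1 — holds  (d = -1)
x = 0: LHS = 3·0³ - 2·0² + 3 = 3, RHS = 0² - 2 = -2; 3 ≠ -2 — holds  (d = 5)
Away from these crossings d keeps a constant sign, and checking every integer in [-1000, 1000] confirms d ≠ 0 throughout. Hence the two sides are never equal, so the relation holds for every integer in [-1000, 1000].

No counterexample exists.

Answer: Always true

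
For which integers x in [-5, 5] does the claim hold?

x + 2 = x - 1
Over all integers in [-5, 5], LHS − RHS is always positive; it is smallest at x = 0, where it equals 3:
x = 0: LHS = 0 + 2 = 2, RHS = 0 - 1 = -1; 2 = -1 — FAILS
At the ends of the range:
x = -5: LHS = (-5) + 2 = -3, RHS = (-5) - 1 = -6; -3 = -6 — FAILS
x = 5: LHS = 5 + 2 = 7, RHS = 5 - 1 = 4; 7 = 4 — FAILS
Hence LHS − RHS is never 0, i.e. the two sides are never equal, so the claimed relation (=) fails for every integer in [-5, 5].

Answer: None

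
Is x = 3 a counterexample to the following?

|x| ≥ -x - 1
Substitute x = 3 into the relation:
x = 3: LHS = |3| = 3, RHS = -3 - 1 = -4; 3 ≥ -4 — holds

The relation holds at x = 3, so it is not a counterexample.

Answer: No, x = 3 is not a counterexample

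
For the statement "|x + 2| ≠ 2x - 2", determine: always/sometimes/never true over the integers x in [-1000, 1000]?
Holds at x = 0: LHS = |0 + 2| = |2| = 2, RHS = 2·0 - 2 = -2; 2 ≠ -2 — holds
Fails at x = 4: LHS = |4 + 2| = |6| = 6, RHS = 2·4 - 2 = 6; 6 ≠ 6 — FAILS
It is satisfied by some integers in the range but not all.

Answer: Sometimes true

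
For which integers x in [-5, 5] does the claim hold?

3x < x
Holds for: {-5, -4, -3, -2, -1}
Fails for: {0, 1, 2, 3, 4, 5}

Answer: {-5, -4, -3, -2, -1}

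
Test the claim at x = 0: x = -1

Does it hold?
x = 0: 0 = -1 — FAILS

The relation fails at x = 0, so x = 0 is a counterexample.

Answer: No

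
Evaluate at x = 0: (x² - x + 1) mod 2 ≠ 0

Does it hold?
x = 0: LHS = (0² - 0 + 1) mod 2 = 1 mod 2 = 1; 1 ≠ 0 — holds

The relation is satisfied at x = 0.

Answer: Yes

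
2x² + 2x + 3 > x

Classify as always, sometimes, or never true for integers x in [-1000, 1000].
Over all integers in [-1000, 1000], LHS − RHS is smallest at x = 0, where it equals 3:
x = 0: LHS = 2·0² + 2·0 + 3 = 3; 3 > 0 — holds
At the ends of the range:
x = -1000: LHS = 2·(-1000)² + 2·(-1000) + 3 = 1998003; 1998003 > -1000 — holds
x = 1000: LHS = 2·1000² + 2·1000 + 3 = 2002003; 2002003 > 1000 — holds
Hence LHS − RHS is never zero or negative, i.e. LHS > RHS throughout, so the relation holds for every integer in [-1000, 1000].

No counterexample exists.

Answer: Always true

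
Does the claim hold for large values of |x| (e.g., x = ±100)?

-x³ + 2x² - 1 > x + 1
x = 100: LHS = -100³ + 2·100² - 1 = -980001, RHS = 100 + 1 = 101; -980001 > 101 — FAILS
x = -100: LHS = -(-100)³ + 2·(-100)² - 1 = 1019999, RHS = (-100) + 1 = -99; 1019999 > -99 — holds

Answer: Partially: fails for x = 100, holds for x = -100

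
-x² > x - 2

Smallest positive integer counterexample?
Testing positive integers:
x = 1: LHS = -1² = -1, RHS = 1 - 2 = -1; -1 > -1 — FAILS  ← smallest positive counterexample

Answer: x = 1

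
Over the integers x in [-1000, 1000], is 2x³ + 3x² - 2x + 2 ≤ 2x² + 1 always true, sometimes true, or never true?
Holds at x = -2: LHS = 2·(-2)³ + 3·(-2)² - 2·(-2) + 2 = 2, RHS = 2·(-2)² + 1 = 9; 2 ≤ 9 — holds
Fails at x = 0: LHS = 2·0³ + 3·0² - 2·0 + 2 = 2, RHS = 2·0² + 1 = 1; 2 ≤ 1 — FAILS
It is satisfied by some integers in the range but not all.

Answer: Sometimes true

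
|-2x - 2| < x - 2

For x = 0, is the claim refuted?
Substitute x = 0 into the relation:
x = 0: LHS = |-2·0 - 2| = |-2| = 2, RHS = 0 - 2 = -2; 2 < -2 — FAILS

Since the claim fails at x = 0, this value is a counterexample.

Answer: Yes, x = 0 is a counterexample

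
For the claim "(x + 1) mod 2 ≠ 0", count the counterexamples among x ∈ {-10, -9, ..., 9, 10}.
Counterexamples in [-10, 10]: {-9, -7, -5, -3, -1, 1, 3, 5, 7, 9}.

Counting them gives 10 values.

Answer: 10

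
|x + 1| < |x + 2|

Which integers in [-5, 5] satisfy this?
Holds for: {-1, 0, 1, 2, 3, 4, 5}
Fails for: {-5, -4, -3, -2}

Answer: {-1, 0, 1, 2, 3, 4, 5}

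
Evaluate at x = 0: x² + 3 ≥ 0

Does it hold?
x = 0: LHS = 0² + 3 = 3; 3 ≥ 0 — holds

The relation is satisfied at x = 0.

Answer: Yes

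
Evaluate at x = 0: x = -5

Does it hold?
x = 0: 0 = -5 — FAILS

The relation fails at x = 0, so x = 0 is a counterexample.

Answer: No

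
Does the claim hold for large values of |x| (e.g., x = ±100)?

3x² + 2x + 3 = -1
x = 100: LHS = 3·100² + 2·100 + 3 = 30203; 30203 = -1 — FAILS
x = -100: LHS = 3·(-100)² + 2·(-100) + 3 = 29803; 29803 = -1 — FAILS

Answer: No, fails for both x = 100 and x = -100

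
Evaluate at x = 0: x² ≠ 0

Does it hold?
x = 0: LHS = 0² = 0; 0 ≠ 0 — FAILS

The relation fails at x = 0, so x = 0 is a counterexample.

Answer: No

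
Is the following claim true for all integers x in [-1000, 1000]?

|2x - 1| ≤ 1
The claim fails at x = -1:
x = -1: LHS = |2·(-1) - 1| = |-3| = 3; 3 ≤ 1 — FAILS

Because a single integer refutes it, the statement is false.

Answer: False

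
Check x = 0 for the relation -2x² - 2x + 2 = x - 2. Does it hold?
x = 0: LHS = -2·0² - 2·0 + 2 = 2, RHS = 0 - 2 = -2; 2 = -2 — FAILS

The relation fails at x = 0, so x = 0 is a counterexample.

Answer: No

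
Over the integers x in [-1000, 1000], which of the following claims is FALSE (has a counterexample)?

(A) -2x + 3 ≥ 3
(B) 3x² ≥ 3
(A) x = 1: LHS = -2·1 + 3 = 1; 1 ≥ 3 — FAILS
(B) x = 0: LHS = 3·0² = 0; 0 ≥ 3 — FAILS

Answer: Both A and B are false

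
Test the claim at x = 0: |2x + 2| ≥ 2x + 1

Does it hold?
x = 0: LHS = |2·0 + 2| = |2| = 2, RHS = 2·0 + 1 = 1; 2 ≥ 1 — holds

The relation is satisfied at x = 0.

Answer: Yes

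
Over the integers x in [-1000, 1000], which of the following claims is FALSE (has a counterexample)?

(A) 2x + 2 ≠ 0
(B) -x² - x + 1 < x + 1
(A) x = -1: LHS = 2·(-1) + 2 = 0; 0 ≠ 0 — FAILS
(B) x = 0: LHS = -0² - 0 + 1 = 1, RHS = 0 + 1 = 1; 1 < 1 — FAILS

Answer: Both A and B are false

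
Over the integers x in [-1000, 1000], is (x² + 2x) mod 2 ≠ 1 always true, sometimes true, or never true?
Holds at x = 0: LHS = (0² + 2·0) mod 2 = 0 mod 2 = 0; 0 ≠ 1 — holds
Fails at x = 1: LHS = (1² + 2·1) mod 2 = 3 mod 2 = 1; 1 ≠ 1 — FAILS
It is satisfied by some integers in the range but not all.

Answer: Sometimes true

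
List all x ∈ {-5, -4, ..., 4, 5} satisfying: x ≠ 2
Holds for: {-5, -4, -3, -2, -1, 0, 1, 3, 4, 5}
Fails for: {2}

Answer: {-5, -4, -3, -2, -1, 0, 1, 3, 4, 5}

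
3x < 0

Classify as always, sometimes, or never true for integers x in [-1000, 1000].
Holds at x = -1: LHS = 3·(-1) = -3; -3 < 0 — holds
Fails at x = 0: LHS = 3·0 = 0; 0 < 0 — FAILS
It is satisfied by some integers in the range but not all.

Answer: Sometimes true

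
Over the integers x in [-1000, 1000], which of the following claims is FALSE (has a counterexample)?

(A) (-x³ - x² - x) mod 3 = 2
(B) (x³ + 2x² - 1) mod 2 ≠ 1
(A) x = 0: LHS = (-0³ - 0² - 0) mod 3 = 0 mod 3 = 0; 0 = 2 — FAILS
(B) x = 0: LHS = (0³ + 2·0² - 1) mod 2 = (-1) mod 2 = 1; 1 ≠ 1 — FAILS

Answer: Both A and B are false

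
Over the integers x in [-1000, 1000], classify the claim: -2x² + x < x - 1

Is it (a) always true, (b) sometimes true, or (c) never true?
Holds at x = 1: LHS = -2·1² + 1 = -1, RHS = 1 - 1 = 0; -1 < 0 — holds
Fails at x = 0: LHS = -2·0² + 0 = 0, RHS = 0 - 1 = -1; 0 < -1 — FAILS
It is satisfied by some integers in the range but not all.

Answer: Sometimes true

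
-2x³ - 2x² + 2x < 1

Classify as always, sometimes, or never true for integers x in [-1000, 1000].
Holds at x = 0: LHS = -2·0³ - 2·0² + 2·0 = 0; 0 < 1 — holds
Fails at x = -2: LHS = -2·(-2)³ - 2·(-2)² + 2·(-2) = 4; 4 < 1 — FAILS
It is satisfied by some integers in the range but not all.

Answer: Sometimes true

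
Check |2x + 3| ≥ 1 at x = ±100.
x = 100: LHS = |2·100 + 3| = |203| = 203; 203 ≥ 1 — holds
x = -100: LHS = |2·(-100) + 3| = |-197| = 197; 197 ≥ 1 — holds

Answer: Yes, holds for both x = 100 and x = -100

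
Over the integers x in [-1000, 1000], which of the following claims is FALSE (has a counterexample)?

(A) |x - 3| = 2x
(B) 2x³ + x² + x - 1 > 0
(A) x = 0: LHS = |0 - 3| = |-3| = 3, RHS = 2·0 = 0; 3 = 0 — FAILS
(B) x = 0: LHS = 2·0³ + 0² + 0 - 1 = -1; -1 > 0 — FAILS

Answer: Both A and B are false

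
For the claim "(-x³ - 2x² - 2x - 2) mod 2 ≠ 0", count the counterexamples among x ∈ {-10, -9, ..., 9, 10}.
Counterexamples in [-10, 10]: {-10, -8, -6, -4, -2, 0, 2, 4, 6, 8, 10}.

Counting them gives 11 values.

Answer: 11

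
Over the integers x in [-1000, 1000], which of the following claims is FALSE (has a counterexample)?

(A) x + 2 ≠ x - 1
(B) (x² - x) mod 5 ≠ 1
(A) Over all integers in [-1000, 1000], LHS − RHS is always positive; it is smallest at x = 0, where it equals 3:
x = 0: LHS = 0 + 2 = 2, RHS = 0 - 1 = -1; 2 ≠ -1 — holds
At the ends of the range:
x = -1000: LHS = (-1000) + 2 = -998, RHS = (-1000) - 1 = -1001; -998 ≠ -1001 — holds
x = 1000: LHS = 1000 + 2 = 1002, RHS = 1000 - 1 = 999; 1002 ≠ 999 — holds
Hence LHS − RHS is never 0, i.e. the two sides are never equal, so the relation holds for every integer in [-1000, 1000].

(B) x = -2: LHS = ((-2)² - (-2)) mod 5 = 6 mod 5 = 1; 1 ≠ 1 — FAILS

Only (B) has a counterexample.

Answer: B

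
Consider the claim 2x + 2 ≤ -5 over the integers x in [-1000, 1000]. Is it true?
The claim fails at x = 0:
x = 0: LHS = 2·0 + 2 = 2; 2 ≤ -5 — FAILS

Because a single integer refutes it, the statement is false.

Answer: False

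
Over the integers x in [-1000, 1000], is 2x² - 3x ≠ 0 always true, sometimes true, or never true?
Holds at x = 1: LHS = 2·1² - 3·1 = -1; -1 ≠ 0 — holds
Fails at x = 0: LHS = 2·0² - 3·0 = 0; 0 ≠ 0 — FAILS
It is satisfied by some integers in the range but not all.

Answer: Sometimes true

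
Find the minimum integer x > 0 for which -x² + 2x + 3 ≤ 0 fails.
Testing positive integers:
x = 1: LHS = -1² + 2·1 + 3 = 4; 4 ≤ 0 — FAILS  ← smallest positive counterexample

Answer: x = 1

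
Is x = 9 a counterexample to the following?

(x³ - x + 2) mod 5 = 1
Substitute x = 9 into the relation:
x = 9: LHS = (9³ - 9 + 2) mod 5 = 722 mod 5 = 2; 2 = 1 — FAILS

Since the claim fails at x = 9, this value is a counterexample.

Answer: Yes, x = 9 is a counterexample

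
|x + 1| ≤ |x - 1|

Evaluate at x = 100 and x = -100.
x = 100: LHS = |100 + 1| = |101| = 101, RHS = |100 - 1| = |99| = 99; 101 ≤ 99 — FAILS
x = -100: LHS = |(-100) + 1| = |-99| = 99, RHS = |(-100) - 1| = |-101| = 101; 99 ≤ 101 — holds

Answer: Partially: fails for x = 100, holds for x = -100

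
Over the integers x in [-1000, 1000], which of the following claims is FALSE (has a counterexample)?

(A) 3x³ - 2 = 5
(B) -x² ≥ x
(A) x = 0: LHS = 3·0³ - 2 = -2; -2 = 5 — FAILS
(B) x = 1: LHS = -1² = -1; -1 ≥ 1 — FAILS

Answer: Both A and B are false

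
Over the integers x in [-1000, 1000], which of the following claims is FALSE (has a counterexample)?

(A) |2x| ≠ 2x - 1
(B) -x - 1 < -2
(A) Over all integers in [-1000, 1000], LHS − RHS is always positive; it is smallest at x = 0, where it equals 1:
x = 0: LHS = |2·0| = |0| = 0, RHS = 2·0 - 1 = -1; 0 ≠ -1 — holds
At the ends of the range:
x = -1000: LHS = |2·(-1000)| = |-2000| = 2000, RHS = 2·(-1000) - 1 = -2001; 2000 ≠ -2001 — holds
x = 1000: LHS = |2·1000| = |2000| = 2000, RHS = 2·1000 - 1 = 1999; 2000 ≠ 1999 — holds
Hence LHS − RHS is never 0, i.e. the two sides are never equal, so the relation holds for every integer in [-1000, 1000].

(B) x = 0: LHS = -0 - 1 = -1; -1 < -2 — FAILS

Only (B) has a counterexample.

Answer: B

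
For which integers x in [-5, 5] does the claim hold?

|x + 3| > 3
Holds for: {1, 2, 3, 4, 5}
Fails for: {-5, -4, -3, -2, -1, 0}

Answer: {1, 2, 3, 4, 5}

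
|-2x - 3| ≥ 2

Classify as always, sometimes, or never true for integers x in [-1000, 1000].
Holds at x = 0: LHS = |-2·0 - 3| = |-3| = 3; 3 ≥ 2 — holds
Fails at x = -1: LHS = |-2·(-1) - 3| = |-1| = 1; 1 ≥ 2 — FAILS
It is satisfied by some integers in the range but not all.

Answer: Sometimes true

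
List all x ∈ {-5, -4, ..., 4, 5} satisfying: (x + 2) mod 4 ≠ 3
Holds for: {-5, -4, -2, -1, 0, 2, 3, 4}
Fails for: {-3, 1, 5}

Answer: {-5, -4, -2, -1, 0, 2, 3, 4}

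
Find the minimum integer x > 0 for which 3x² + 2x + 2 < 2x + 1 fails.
Testing positive integers:
x = 1: LHS = 3·1² + 2·1 + 2 = 7, RHS = 2·1 + 1 = 3; 7 < 3 — FAILS  ← smallest positive counterexample

Answer: x = 1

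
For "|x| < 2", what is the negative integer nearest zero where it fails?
Testing negative integers from -1 downward:
x = -1: LHS = |-1| = 1; 1 < 2 — holds
x = -2: LHS = |-2| = 2; 2 < 2 — FAILS  ← closest negative counterexample to 0

Answer: x = -2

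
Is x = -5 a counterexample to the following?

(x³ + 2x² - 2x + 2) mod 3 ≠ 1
Substitute x = -5 into the relation:
x = -5: LHS = ((-5)³ + 2·(-5)² - 2·(-5) + 2) mod 3 = (-63) mod 3 = 0; 0 ≠ 1 — holds

The relation holds at x = -5, so it is not a counterexample.

Answer: No, x = -5 is not a counterexample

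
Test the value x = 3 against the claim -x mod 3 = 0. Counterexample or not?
Substitute x = 3 into the relation:
x = 3: LHS = (-3) mod 3 = 0; 0 = 0 — holds

The claim holds here, so x = 3 is not a counterexample. (A counterexample exists elsewhere, e.g. x = 1.)

Answer: No, x = 3 is not a counterexample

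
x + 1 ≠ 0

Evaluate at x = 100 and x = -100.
x = 100: LHS = 100 + 1 = 101; 101 ≠ 0 — holds
x = -100: LHS = (-100) + 1 = -99; -99 ≠ 0 — holds

Answer: Yes, holds for both x = 100 and x = -100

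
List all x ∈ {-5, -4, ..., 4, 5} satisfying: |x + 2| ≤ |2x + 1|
Holds for: {-5, -4, -3, -2, -1, 1, 2, 3, 4, 5}
Fails for: {0}

Answer: {-5, -4, -3, -2, -1, 1, 2, 3, 4, 5}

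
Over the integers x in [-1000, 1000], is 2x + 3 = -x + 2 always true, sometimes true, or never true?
Track d = LHS − RHS over the integers in [-1000, 1000]. Equality would need d = 0, but d changes sign only between consecutive integers, jumping over 0:
x = -1: LHS = 2·(-1) + 3 = 1, RHS = -(-1) + 2 = 3; 1 = 3 — FAILS  (d = -2)
x = 0: LHS = 2·0 + 3 = 3, RHS = -0 + 2 = 2; 3 = 2 — FAILS  (d = 1)
Away from these crossings d keeps a constant sign, and checking every integer in [-1000, 1000] confirms d ≠ 0 throughout. Hence the two sides are never equal, so the claimed relation (=) fails for every integer in [-1000, 1000].

No integer in the range satisfies it.

Answer: Never true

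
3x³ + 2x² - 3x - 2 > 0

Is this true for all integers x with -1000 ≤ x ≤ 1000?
The claim fails at x = 0:
x = 0: LHS = 3·0³ + 2·0² - 3·0 - 2 = -2; -2 > 0 — FAILS

Because a single integer refutes it, the statement is false.

Answer: False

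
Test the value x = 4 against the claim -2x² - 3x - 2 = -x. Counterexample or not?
Substitute x = 4 into the relation:
x = 4: LHS = -2·4² - 3·4 - 2 = -46; -46 = -4 — FAILS

Since the claim fails at x = 4, this value is a counterexample.

Answer: Yes, x = 4 is a counterexample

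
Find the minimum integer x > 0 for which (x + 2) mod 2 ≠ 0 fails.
Testing positive integers:
x = 1: LHS = (1 + 2) mod 2 = 3 mod 2 = 1; 1 ≠ 0 — holds
x = 2: LHS = (2 + 2) mod 2 = 4 mod 2 = 0; 0 ≠ 0 — FAILS  ← smallest positive counterexample

Answer: x = 2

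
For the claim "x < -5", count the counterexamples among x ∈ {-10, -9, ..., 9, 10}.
Counterexamples in [-10, 10]: {-5, -4, -3, -2, -1, 0, 1, 2, 3, 4, 5, 6, 7, 8, 9, 10}.

Counting them gives 16 values.

Answer: 16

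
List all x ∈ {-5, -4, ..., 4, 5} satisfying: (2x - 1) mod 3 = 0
Holds for: {-4, -1, 2, 5}
Fails for: {-5, -3, -2, 0, 1, 3, 4}

Answer: {-4, -1, 2, 5}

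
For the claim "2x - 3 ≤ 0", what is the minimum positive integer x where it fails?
Testing positive integers:
x = 1: LHS = 2·1 - 3 = -1; -1 ≤ 0 — holds
x = 2: LHS = 2·2 - 3 = 1; 1 ≤ 0 — FAILS  ← smallest positive counterexample

Answer: x = 2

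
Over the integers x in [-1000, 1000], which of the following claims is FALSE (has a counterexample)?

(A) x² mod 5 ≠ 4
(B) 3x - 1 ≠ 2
(A) x = 2: LHS = (2²) mod 5 = 4 mod 5 = 4; 4 ≠ 4 — FAILS
(B) x = 1: LHS = 3·1 - 1 = 2; 2 ≠ 2 — FAILS

Answer: Both A and B are false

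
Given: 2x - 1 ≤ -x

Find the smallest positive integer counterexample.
Testing positive integers:
x = 1: LHS = 2·1 - 1 = 1; 1 ≤ -1 — FAILS  ← smallest positive counterexample

Answer: x = 1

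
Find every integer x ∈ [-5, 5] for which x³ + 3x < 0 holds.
Holds for: {-5, -4, -3, -2, -1}
Fails for: {0, 1, 2, 3, 4, 5}

Answer: {-5, -4, -3, -2, -1}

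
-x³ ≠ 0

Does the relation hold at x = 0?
x = 0: LHS = -0³ = 0; 0 ≠ 0 — FAILS

The relation fails at x = 0, so x = 0 is a counterexample.

Answer: No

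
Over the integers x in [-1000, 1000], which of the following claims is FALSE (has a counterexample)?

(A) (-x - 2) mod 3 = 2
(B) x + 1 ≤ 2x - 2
(A) x = 0: LHS = (-0 - 2) mod 3 = (-2) mod 3 = 1; 1 = 2 — FAILS
(B) x = 0: LHS = 0 + 1 = 1, RHS = 2·0 - 2 = -2; 1 ≤ -2 — FAILS

Answer: Both A and B are false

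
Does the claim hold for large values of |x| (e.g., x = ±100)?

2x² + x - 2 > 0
x = 100: LHS = 2·100² + 100 - 2 = 20098; 20098 > 0 — holds
x = -100: LHS = 2·(-100)² + (-100) - 2 = 19898; 19898 > 0 — holds

Answer: Yes, holds for both x = 100 and x = -100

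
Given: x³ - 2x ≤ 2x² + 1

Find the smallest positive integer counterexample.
Testing positive integers:
x = 1: LHS = 1³ - 2·1 = -1, RHS = 2·1² + 1 = 3; -1 ≤ 3 — holds
x = 2: LHS = 2³ - 2·2 = 4, RHS = 2·2² + 1 = 9; 4 ≤ 9 — holds
x = 3: LHS = 3³ - 2·3 = 21, RHS = 2·3² + 1 = 19; 21 ≤ 19 — FAILS  ← smallest positive counterexample

Answer: x = 3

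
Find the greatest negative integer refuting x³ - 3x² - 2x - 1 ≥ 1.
Testing negative integers from -1 downward:
x = -1: LHS = (-1)³ - 3·(-1)² - 2·(-1) - 1 = -3; -3 ≥ 1 — FAILS  ← closest negative counterexample to 0

Answer: x = -1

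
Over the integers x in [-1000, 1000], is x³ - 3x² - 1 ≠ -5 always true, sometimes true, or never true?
Holds at x = 0: LHS = 0³ - 3·0² - 1 = -1; -1 ≠ -5 — holds
Fails at x = -1: LHS = (-1)³ - 3·(-1)² - 1 = -5; -5 ≠ -5 — FAILS
It is satisfied by some integers in the range but not all.

Answer: Sometimes true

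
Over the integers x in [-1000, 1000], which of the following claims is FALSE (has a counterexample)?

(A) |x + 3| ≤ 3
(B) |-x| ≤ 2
(A) x = 1: LHS = |1 + 3| = |4| = 4; 4 ≤ 3 — FAILS
(B) x = 3: LHS = |-3| = 3; 3 ≤ 2 — FAILS

Answer: Both A and B are false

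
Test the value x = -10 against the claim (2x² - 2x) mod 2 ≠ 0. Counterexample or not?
Substitute x = -10 into the relation:
x = -10: LHS = (2·(-10)² - 2·(-10)) mod 2 = 220 mod 2 = 0; 0 ≠ 0 — FAILS

Since the claim fails at x = -10, this value is a counterexample.

Answer: Yes, x = -10 is a counterexample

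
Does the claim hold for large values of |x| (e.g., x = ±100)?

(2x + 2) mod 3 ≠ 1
x = 100: LHS = (2·100 + 2) mod 3 = 202 mod 3 = 1; 1 ≠ 1 — FAILS
x = -100: LHS = (2·(-100) + 2) mod 3 = (-198) mod 3 = 0; 0 ≠ 1 — holds

Answer: Partially: fails for x = 100, holds for x = -100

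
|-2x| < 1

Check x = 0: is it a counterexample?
Substitute x = 0 into the relation:
x = 0: LHS = |-2·0| = |0| = 0; 0 < 1 — holds

The claim holds here, so x = 0 is not a counterexample. (A counterexample exists elsewhere, e.g. x = 1.)

Answer: No, x = 0 is not a counterexample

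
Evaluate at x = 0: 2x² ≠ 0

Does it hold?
x = 0: LHS = 2·0² = 0; 0 ≠ 0 — FAILS

The relation fails at x = 0, so x = 0 is a counterexample.

Answer: No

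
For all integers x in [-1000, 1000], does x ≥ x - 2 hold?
Over all integers in [-1000, 1000], LHS − RHS is smallest at x = 0, where it equals 2:
x = 0: RHS = 0 - 2 = -2; 0 ≥ -2 — holds
At the ends of the range:
x = -1000: RHS = (-1000) - 2 = -1002; -1000 ≥ -1002 — holds
x = 1000: RHS = 1000 - 2 = 998; 1000 ≥ 998 — holds
Hence LHS − RHS is never negative, i.e. LHS ≥ RHS throughout, so the relation holds for every integer in [-1000, 1000].

No counterexample exists.

Answer: True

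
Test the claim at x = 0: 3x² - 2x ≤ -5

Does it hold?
x = 0: LHS = 3·0² - 2·0 = 0; 0 ≤ -5 — FAILS

The relation fails at x = 0, so x = 0 is a counterexample.

Answer: No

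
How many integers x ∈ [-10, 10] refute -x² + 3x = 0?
Counterexamples in [-10, 10]: {-10, -9, -8, -7, -6, -5, -4, -3, -2, -1, 1, 2, 4, 5, 6, 7, 8, 9, 10}.

Counting them gives 19 values.

Answer: 19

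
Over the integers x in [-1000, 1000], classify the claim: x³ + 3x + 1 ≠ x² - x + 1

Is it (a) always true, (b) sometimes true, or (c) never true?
Holds at x = 1: LHS = 1³ + 3·1 + 1 = 5, RHS = 1² - 1 + 1 = 1; 5 ≠ 1 — holds
Fails at x = 0: LHS = 0³ + 3·0 + 1 = 1, RHS = 0² - 0 + 1 = 1; 1 ≠ 1 — FAILS
It is satisfied by some integers in the range but not all.

Answer: Sometimes true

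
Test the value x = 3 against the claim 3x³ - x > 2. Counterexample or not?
Substitute x = 3 into the relation:
x = 3: LHS = 3·3³ - 3 = 78; 78 > 2 — holds

The claim holds here, so x = 3 is not a counterexample. (A counterexample exists elsewhere, e.g. x = 0.)

Answer: No, x = 3 is not a counterexample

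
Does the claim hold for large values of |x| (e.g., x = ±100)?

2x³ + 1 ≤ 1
x = 100: LHS = 2·100³ + 1 = 2000001; 2000001 ≤ 1 — FAILS
x = -100: LHS = 2·(-100)³ + 1 = -1999999; -1999999 ≤ 1 — holds

Answer: Partially: fails for x = 100, holds for x = -100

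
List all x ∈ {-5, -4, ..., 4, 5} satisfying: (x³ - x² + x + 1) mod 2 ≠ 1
Holds for: {-5, -3, -1, 1, 3, 5}
Fails for: {-4, -2, 0, 2, 4}

Answer: {-5, -3, -1, 1, 3, 5}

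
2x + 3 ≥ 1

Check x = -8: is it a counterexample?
Substitute x = -8 into the relation:
x = -8: LHS = 2·(-8) + 3 = -13; -13 ≥ 1 — FAILS

Since the claim fails at x = -8, this value is a counterexample.

Answer: Yes, x = -8 is a counterexample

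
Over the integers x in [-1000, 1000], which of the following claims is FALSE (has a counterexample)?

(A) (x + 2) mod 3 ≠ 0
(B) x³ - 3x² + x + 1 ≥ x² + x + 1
(A) x = 1: LHS = (1 + 2) mod 3 = 3 mod 3 = 0; 0 ≠ 0 — FAILS
(B) x = 1: LHS = 1³ - 3·1² + 1 + 1 = 0, RHS = 1² + 1 + 1 = 3; 0 ≥ 3 — FAILS

Answer: Both A and B are false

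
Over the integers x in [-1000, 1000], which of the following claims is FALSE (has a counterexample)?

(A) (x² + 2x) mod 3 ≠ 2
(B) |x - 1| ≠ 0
(A) x = -1: LHS = ((-1)² + 2·(-1)) mod 3 = (-1) mod 3 = 2; 2 ≠ 2 — FAILS
(B) x = 1: LHS = |1 - 1| = |0| = 0; 0 ≠ 0 — FAILS

Answer: Both A and B are false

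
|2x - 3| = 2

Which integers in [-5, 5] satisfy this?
Track d = LHS − RHS over the integers in [-5, 5]. Equality would need d = 0, but d changes sign only between consecutive integers, jumping over 0:
x = 0: LHS = |2·0 - 3| = |-3| = 3; 3 = 2 — FAILS  (d = 1)
x = 1: LHS = |2·1 - 3| = |-1| = 1; 1 = 2 — FAILS  (d = -1)
x = 2: LHS = |2·2 - 3| = |1| = 1; 1 = 2 — FAILS  (d = -1)
x = 3: LHS = |2·3 - 3| = |3| = 3; 3 = 2 — FAILS  (d = 1)
Away from these crossings d keeps a constant sign, and checking every integer in [-5, 5] confirms d ≠ 0 throughout. Hence the two sides are never equal, so the claimed relation (=) fails for every integer in [-5, 5].

Answer: None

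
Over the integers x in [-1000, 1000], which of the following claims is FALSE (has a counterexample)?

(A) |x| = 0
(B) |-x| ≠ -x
(A) x = 1: LHS = |1| = 1; 1 = 0 — FAILS
(B) x = 0: LHS = |-0| = |0| = 0, RHS = -0 = 0; 0 ≠ 0 — FAILS

Answer: Both A and B are false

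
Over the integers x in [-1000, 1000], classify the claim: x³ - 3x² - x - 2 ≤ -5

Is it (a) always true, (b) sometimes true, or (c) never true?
Holds at x = 1: LHS = 1³ - 3·1² - 1 - 2 = -5; -5 ≤ -5 — holds
Fails at x = 0: LHS = 0³ - 3·0² - 0 - 2 = -2; -2 ≤ -5 — FAILS
It is satisfied by some integers in the range but not all.

Answer: Sometimes true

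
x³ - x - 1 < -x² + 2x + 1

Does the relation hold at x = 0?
x = 0: LHS = 0³ - 0 - 1 = -1, RHS = -0² + 2·0 + 1 = 1; -1 < 1 — holds

The relation is satisfied at x = 0.

Answer: Yes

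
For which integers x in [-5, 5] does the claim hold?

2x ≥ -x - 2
Holds for: {0, 1, 2, 3, 4, 5}
Fails for: {-5, -4, -3, -2, -1}

Answer: {0, 1, 2, 3, 4, 5}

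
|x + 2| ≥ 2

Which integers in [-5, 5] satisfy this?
Holds for: {-5, -4, 0, 1, 2, 3, 4, 5}
Fails for: {-3, -2, -1}

Answer: {-5, -4, 0, 1, 2, 3, 4, 5}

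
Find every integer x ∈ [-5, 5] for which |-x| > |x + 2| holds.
Holds for: {-5, -4, -3, -2}
Fails for: {-1, 0, 1, 2, 3, 4, 5}

Answer: {-5, -4, -3, -2}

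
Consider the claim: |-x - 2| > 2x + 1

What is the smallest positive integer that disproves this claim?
Testing positive integers:
x = 1: LHS = |-1 - 2| = |-3| = 3, RHS = 2·1 + 1 = 3; 3 > 3 — FAILS  ← smallest positive counterexample

Answer: x = 1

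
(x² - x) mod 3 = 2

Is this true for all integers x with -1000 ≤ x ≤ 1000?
The claim fails at x = 0:
x = 0: LHS = (0² - 0) mod 3 = 0 mod 3 = 0; 0 = 2 — FAILS

Because a single integer refutes it, the statement is false.

Answer: False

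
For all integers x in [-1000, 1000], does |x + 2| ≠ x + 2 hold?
The claim fails at x = 0:
x = 0: LHS = |0 + 2| = |2| = 2, RHS = 0 + 2 = 2; 2 ≠ 2 — FAILS

Because a single integer refutes it, the statement is false.

Answer: False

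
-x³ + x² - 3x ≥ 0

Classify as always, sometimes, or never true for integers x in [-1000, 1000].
Holds at x = 0: LHS = -0³ + 0² - 3·0 = 0; 0 ≥ 0 — holds
Fails at x = 1: LHS = -1³ + 1² - 3·1 = -3; -3 ≥ 0 — FAILS
It is satisfied by some integers in the range but not all.

Answer: Sometimes true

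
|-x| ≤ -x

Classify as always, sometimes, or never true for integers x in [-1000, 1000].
Holds at x = 0: LHS = |-0| = |0| = 0, RHS = -0 = 0; 0 ≤ 0 — holds
Fails at x = 1: LHS = |-1| = 1; 1 ≤ -1 — FAILS
It is satisfied by some integers in the range but not all.

Answer: Sometimes true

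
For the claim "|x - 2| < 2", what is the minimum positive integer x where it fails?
Testing positive integers:
x = 1: LHS = |1 - 2| = |-1| = 1; 1 < 2 — holds
x = 2: LHS = |2 - 2| = |0| = 0; 0 < 2 — holds
x = 3: LHS = |3 - 2| = |1| = 1; 1 < 2 — holds
x = 4: LHS = |4 - 2| = |2| = 2; 2 < 2 — FAILS  ← smallest positive counterexample

Answer: x = 4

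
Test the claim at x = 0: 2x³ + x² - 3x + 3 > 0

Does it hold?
x = 0: LHS = 2·0³ + 0² - 3·0 + 3 = 3; 3 > 0 — holds

The relation is satisfied at x = 0.

Answer: Yes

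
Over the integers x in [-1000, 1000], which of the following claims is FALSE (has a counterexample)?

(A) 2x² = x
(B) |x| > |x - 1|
(A) x = 1: LHS = 2·1² = 2; 2 = 1 — FAILS
(B) x = 0: LHS = |0| = 0, RHS = |0 - 1| = |-1| = 1; 0 > 1 — FAILS

Answer: Both A and B are false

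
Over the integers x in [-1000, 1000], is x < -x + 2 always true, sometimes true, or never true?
Holds at x = 0: RHS = -0 + 2 = 2; 0 < 2 — holds
Fails at x = 1: RHS = -1 + 2 = 1; 1 < 1 — FAILS
It is satisfied by some integers in the range but not all.

Answer: Sometimes true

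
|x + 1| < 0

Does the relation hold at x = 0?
x = 0: LHS = |0 + 1| = |1| = 1; 1 < 0 — FAILS

The relation fails at x = 0, so x = 0 is a counterexample.

Answer: No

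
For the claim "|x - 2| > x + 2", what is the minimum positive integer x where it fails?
Testing positive integers:
x = 1: LHS = |1 - 2| = |-1| = 1, RHS = 1 + 2 = 3; 1 > 3 — FAILS  ← smallest positive counterexample

Answer: x = 1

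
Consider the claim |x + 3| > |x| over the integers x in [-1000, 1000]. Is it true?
The claim fails at x = -2:
x = -2: LHS = |(-2) + 3| = |1| = 1, RHS = |-2| = 2; 1 > 2 — FAILS

Because a single integer refutes it, the statement is false.

Answer: False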